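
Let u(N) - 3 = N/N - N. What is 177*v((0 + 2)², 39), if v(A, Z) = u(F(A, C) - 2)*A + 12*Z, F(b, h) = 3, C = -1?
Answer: 84960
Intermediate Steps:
u(N) = 4 - N (u(N) = 3 + (N/N - N) = 3 + (1 - N) = 4 - N)
v(A, Z) = 3*A + 12*Z (v(A, Z) = (4 - (3 - 2))*A + 12*Z = (4 - 1*1)*A + 12*Z = (4 - 1)*A + 12*Z = 3*A + 12*Z)
177*v((0 + 2)², 39) = 177*(3*(0 + 2)² + 12*39) = 177*(3*2² + 468) = 177*(3*4 + 468) = 177*(12 + 468) = 177*480 = 84960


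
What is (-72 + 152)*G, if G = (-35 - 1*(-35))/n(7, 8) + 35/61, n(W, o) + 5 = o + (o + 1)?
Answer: 2800/61 ≈ 45.902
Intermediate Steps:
n(W, o) = -4 + 2*o (n(W, o) = -5 + (o + (o + 1)) = -5 + (o + (1 + o)) = -5 + (1 + 2*o) = -4 + 2*o)
G = 35/61 (G = (-35 - 1*(-35))/(-4 + 2*8) + 35/61 = (-35 + 35)/(-4 + 16) + 35*(1/61) = 0/12 + 35/61 = 0*(1/12) + 35/61 = 0 + 35/61 = 35/61 ≈ 0.57377)
(-72 + 152)*G = (-72 + 152)*(35/61) = 80*(35/61) = 2800/61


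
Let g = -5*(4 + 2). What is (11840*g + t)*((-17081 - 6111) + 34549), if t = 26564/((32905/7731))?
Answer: -130406635704612/32905 ≈ -3.9631e+9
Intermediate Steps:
g = -30 (g = -5*6 = -30)
t = 205366284/32905 (t = 26564/((32905*(1/7731))) = 26564/(32905/7731) = 26564*(7731/32905) = 205366284/32905 ≈ 6241.2)
(11840*g + t)*((-17081 - 6111) + 34549) = (11840*(-30) + 205366284/32905)*((-17081 - 6111) + 34549) = (-355200 + 205366284/32905)*(-23192 + 34549) = -11482489716/32905*11357 = -130406635704612/32905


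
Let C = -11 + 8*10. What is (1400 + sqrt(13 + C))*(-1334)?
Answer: -1867600 - 1334*sqrt(82) ≈ -1.8797e+6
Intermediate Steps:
C = 69 (C = -11 + 80 = 69)
(1400 + sqrt(13 + C))*(-1334) = (1400 + sqrt(13 + 69))*(-1334) = (1400 + sqrt(82))*(-1334) = -1867600 - 1334*sqrt(82)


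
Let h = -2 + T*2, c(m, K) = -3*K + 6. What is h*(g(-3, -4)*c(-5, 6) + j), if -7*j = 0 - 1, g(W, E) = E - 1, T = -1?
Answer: -1684/7 ≈ -240.57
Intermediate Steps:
c(m, K) = 6 - 3*K
g(W, E) = -1 + E
j = ⅐ (j = -(0 - 1)/7 = -⅐*(-1) = ⅐ ≈ 0.14286)
h = -4 (h = -2 - 1*2 = -2 - 2 = -4)
h*(g(-3, -4)*c(-5, 6) + j) = -4*((-1 - 4)*(6 - 3*6) + ⅐) = -4*(-5*(6 - 18) + ⅐) = -4*(-5*(-12) + ⅐) = -4*(60 + ⅐) = -4*421/7 = -1684/7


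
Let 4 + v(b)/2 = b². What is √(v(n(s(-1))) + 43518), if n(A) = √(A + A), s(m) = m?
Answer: 3*√4834 ≈ 208.58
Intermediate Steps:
n(A) = √2*√A (n(A) = √(2*A) = √2*√A)
v(b) = -8 + 2*b²
√(v(n(s(-1))) + 43518) = √((-8 + 2*(√2*√(-1))²) + 43518) = √((-8 + 2*(√2*I)²) + 43518) = √((-8 + 2*(I*√2)²) + 43518) = √((-8 + 2*(-2)) + 43518) = √((-8 - 4) + 43518) = √(-12 + 43518) = √43506 = 3*√4834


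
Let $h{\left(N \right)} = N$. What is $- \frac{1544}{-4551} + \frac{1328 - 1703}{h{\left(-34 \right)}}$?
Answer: $\frac{1759121}{154734} \approx 11.369$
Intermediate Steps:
$- \frac{1544}{-4551} + \frac{1328 - 1703}{h{\left(-34 \right)}} = - \frac{1544}{-4551} + \frac{1328 - 1703}{-34} = \left(-1544\right) \left(- \frac{1}{4551}\right) + \left(1328 - 1703\right) \left(- \frac{1}{34}\right) = \frac{1544}{4551} - - \frac{375}{34} = \frac{1544}{4551} + \frac{375}{34} = \frac{1759121}{154734}$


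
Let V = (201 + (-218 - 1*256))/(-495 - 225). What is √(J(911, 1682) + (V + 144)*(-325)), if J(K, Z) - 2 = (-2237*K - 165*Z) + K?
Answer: I*√340048401/12 ≈ 1536.7*I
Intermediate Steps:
V = 91/240 (V = (201 + (-218 - 256))/(-720) = (201 - 474)*(-1/720) = -273*(-1/720) = 91/240 ≈ 0.37917)
J(K, Z) = 2 - 2236*K - 165*Z (J(K, Z) = 2 + ((-2237*K - 165*Z) + K) = 2 + (-2236*K - 165*Z) = 2 - 2236*K - 165*Z)
√(J(911, 1682) + (V + 144)*(-325)) = √((2 - 2236*911 - 165*1682) + (91/240 + 144)*(-325)) = √((2 - 2036996 - 277530) + (34651/240)*(-325)) = √(-2314524 - 2252315/48) = √(-113349467/48) = I*√340048401/12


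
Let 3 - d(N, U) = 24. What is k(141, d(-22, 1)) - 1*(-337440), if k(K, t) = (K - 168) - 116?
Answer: 337297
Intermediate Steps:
d(N, U) = -21 (d(N, U) = 3 - 1*24 = 3 - 24 = -21)
k(K, t) = -284 + K (k(K, t) = (-168 + K) - 116 = -284 + K)
k(141, d(-22, 1)) - 1*(-337440) = (-284 + 141) - 1*(-337440) = -143 + 337440 = 337297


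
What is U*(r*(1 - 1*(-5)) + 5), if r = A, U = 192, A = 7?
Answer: 9024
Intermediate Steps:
r = 7
U*(r*(1 - 1*(-5)) + 5) = 192*(7*(1 - 1*(-5)) + 5) = 192*(7*(1 + 5) + 5) = 192*(7*6 + 5) = 192*(42 + 5) = 192*47 = 9024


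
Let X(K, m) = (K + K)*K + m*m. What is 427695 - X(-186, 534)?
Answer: 73347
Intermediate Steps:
X(K, m) = m² + 2*K² (X(K, m) = (2*K)*K + m² = 2*K² + m² = m² + 2*K²)
427695 - X(-186, 534) = 427695 - (534² + 2*(-186)²) = 427695 - (285156 + 2*34596) = 427695 - (285156 + 69192) = 427695 - 1*354348 = 427695 - 354348 = 73347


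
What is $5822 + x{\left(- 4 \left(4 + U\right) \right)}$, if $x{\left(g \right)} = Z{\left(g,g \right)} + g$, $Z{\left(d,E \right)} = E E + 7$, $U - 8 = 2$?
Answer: $8909$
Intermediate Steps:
$U = 10$ ($U = 8 + 2 = 10$)
$Z{\left(d,E \right)} = 7 + E^{2}$ ($Z{\left(d,E \right)} = E^{2} + 7 = 7 + E^{2}$)
$x{\left(g \right)} = 7 + g + g^{2}$ ($x{\left(g \right)} = \left(7 + g^{2}\right) + g = 7 + g + g^{2}$)
$5822 + x{\left(- 4 \left(4 + U\right) \right)} = 5822 + \left(7 - 4 \left(4 + 10\right) + \left(- 4 \left(4 + 10\right)\right)^{2}\right) = 5822 + \left(7 - 56 + \left(\left(-4\right) 14\right)^{2}\right) = 5822 + \left(7 - 56 + \left(-56\right)^{2}\right) = 5822 + \left(7 - 56 + 3136\right) = 5822 + 3087 = 8909$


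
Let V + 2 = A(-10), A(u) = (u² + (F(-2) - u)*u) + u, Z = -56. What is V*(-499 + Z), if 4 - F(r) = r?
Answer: 39960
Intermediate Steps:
F(r) = 4 - r
A(u) = u + u² + u*(6 - u) (A(u) = (u² + ((4 - 1*(-2)) - u)*u) + u = (u² + ((4 + 2) - u)*u) + u = (u² + (6 - u)*u) + u = (u² + u*(6 - u)) + u = u + u² + u*(6 - u))
V = -72 (V = -2 + 7*(-10) = -2 - 70 = -72)
V*(-499 + Z) = -72*(-499 - 56) = -72*(-555) = 39960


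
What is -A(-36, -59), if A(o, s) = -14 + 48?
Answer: -34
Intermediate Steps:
A(o, s) = 34
-A(-36, -59) = -1*34 = -34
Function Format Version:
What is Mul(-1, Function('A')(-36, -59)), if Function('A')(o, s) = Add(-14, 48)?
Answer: -34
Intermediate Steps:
Function('A')(o, s) = 34
Mul(-1, Function('A')(-36, -59)) = Mul(-1, 34) = -34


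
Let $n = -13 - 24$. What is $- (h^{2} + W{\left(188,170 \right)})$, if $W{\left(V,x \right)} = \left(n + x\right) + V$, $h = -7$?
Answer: $-370$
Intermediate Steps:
$n = -37$
$W{\left(V,x \right)} = -37 + V + x$ ($W{\left(V,x \right)} = \left(-37 + x\right) + V = -37 + V + x$)
$- (h^{2} + W{\left(188,170 \right)}) = - (\left(-7\right)^{2} + \left(-37 + 188 + 170\right)) = - (49 + 321) = \left(-1\right) 370 = -370$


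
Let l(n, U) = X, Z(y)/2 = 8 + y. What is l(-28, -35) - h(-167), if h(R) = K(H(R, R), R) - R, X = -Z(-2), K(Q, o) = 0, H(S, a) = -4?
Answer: -179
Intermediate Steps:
Z(y) = 16 + 2*y (Z(y) = 2*(8 + y) = 16 + 2*y)
X = -12 (X = -(16 + 2*(-2)) = -(16 - 4) = -1*12 = -12)
h(R) = -R (h(R) = 0 - R = -R)
l(n, U) = -12
l(-28, -35) - h(-167) = -12 - (-1)*(-167) = -12 - 1*167 = -12 - 167 = -179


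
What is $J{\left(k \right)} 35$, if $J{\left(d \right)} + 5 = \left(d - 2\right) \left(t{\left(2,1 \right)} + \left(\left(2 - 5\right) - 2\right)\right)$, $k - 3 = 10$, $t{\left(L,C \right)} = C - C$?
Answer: $-2100$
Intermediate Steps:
$t{\left(L,C \right)} = 0$
$k = 13$ ($k = 3 + 10 = 13$)
$J{\left(d \right)} = 5 - 5 d$ ($J{\left(d \right)} = -5 + \left(d - 2\right) \left(0 + \left(\left(2 - 5\right) - 2\right)\right) = -5 + \left(-2 + d\right) \left(0 - 5\right) = -5 + \left(-2 + d\right) \left(-5\right) = -5 - \left(-10 + 5 d\right) = 5 - 5 d$)
$J{\left(k \right)} 35 = \left(5 - 65\right) 35 = \left(-60\right) 35 = -2100$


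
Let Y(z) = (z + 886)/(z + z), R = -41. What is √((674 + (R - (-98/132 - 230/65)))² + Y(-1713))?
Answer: √97478499573444727/489918 ≈ 637.28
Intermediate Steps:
Y(z) = (886 + z)/(2*z) (Y(z) = (886 + z)/((2*z)) = (886 + z)*(1/(2*z)) = (886 + z)/(2*z))
√((674 + (R - (-98/132 - 230/65)))² + Y(-1713)) = √((674 + (-41 - (-98/132 - 230/65)))² + (½)*(886 - 1713)/(-1713)) = √((674 + (-41 - (-98*1/132 - 230*1/65)))² + (½)*(-1/1713)*(-827)) = √((674 + (-41 - (-49/66 - 46/13)))² + 827/3426) = √((674 + (-41 - 1*(-3673/858)))² + 827/3426) = √((674 + (-41 + 3673/858))² + 827/3426) = √((674 - 31505/858)² + 827/3426) = √((546787/858)² + 827/3426) = √(298976023369/736164 + 827/3426) = √(170715410811637/420349644) = √97478499573444727/489918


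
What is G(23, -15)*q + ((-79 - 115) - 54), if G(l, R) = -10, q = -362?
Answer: 3372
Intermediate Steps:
G(23, -15)*q + ((-79 - 115) - 54) = -10*(-362) + ((-79 - 115) - 54) = 3620 + (-194 - 54) = 3620 - 248 = 3372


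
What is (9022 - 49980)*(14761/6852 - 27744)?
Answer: 3892794273833/3426 ≈ 1.1363e+9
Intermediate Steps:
(9022 - 49980)*(14761/6852 - 27744) = -40958*(14761*(1/6852) - 27744) = -40958*(14761/6852 - 27744) = -40958*(-190087127/6852) = 3892794273833/3426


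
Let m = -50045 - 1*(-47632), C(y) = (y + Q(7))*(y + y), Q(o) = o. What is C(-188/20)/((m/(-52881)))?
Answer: 59649768/60325 ≈ 988.81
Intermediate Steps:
C(y) = 2*y*(7 + y) (C(y) = (y + 7)*(y + y) = (7 + y)*(2*y) = 2*y*(7 + y))
m = -2413 (m = -50045 + 47632 = -2413)
C(-188/20)/((m/(-52881))) = (2*(-188/20)*(7 - 188/20))/((-2413/(-52881))) = (2*(-188*1/20)*(7 - 188*1/20))/((-2413*(-1/52881))) = (2*(-47/5)*(7 - 47/5))/(2413/52881) = (2*(-47/5)*(-12/5))*(52881/2413) = (1128/25)*(52881/2413) = 59649768/60325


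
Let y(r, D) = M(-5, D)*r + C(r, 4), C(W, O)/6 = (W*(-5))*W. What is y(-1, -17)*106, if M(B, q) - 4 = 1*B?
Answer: -3074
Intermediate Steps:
M(B, q) = 4 + B (M(B, q) = 4 + 1*B = 4 + B)
C(W, O) = -30*W² (C(W, O) = 6*((W*(-5))*W) = 6*((-5*W)*W) = 6*(-5*W²) = -30*W²)
y(r, D) = -r - 30*r² (y(r, D) = (4 - 5)*r - 30*r² = -r - 30*r²)
y(-1, -17)*106 = -(-1 - 30*(-1))*106 = -(-1 + 30)*106 = -1*29*106 = -29*106 = -3074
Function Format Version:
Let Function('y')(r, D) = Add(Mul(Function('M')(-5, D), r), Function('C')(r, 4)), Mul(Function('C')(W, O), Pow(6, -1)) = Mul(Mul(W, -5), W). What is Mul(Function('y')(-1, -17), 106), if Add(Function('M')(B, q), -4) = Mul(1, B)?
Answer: -3074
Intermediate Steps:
Function('M')(B, q) = Add(4, B) (Function('M')(B, q) = Add(4, Mul(1, B)) = Add(4, B))
Function('C')(W, O) = Mul(-30, Pow(W, 2)) (Function('C')(W, O) = Mul(6, Mul(Mul(W, -5), W)) = Mul(6, Mul(Mul(-5, W), W)) = Mul(6, Mul(-5, Pow(W, 2))) = Mul(-30, Pow(W, 2)))
Function('y')(r, D) = Add(Mul(-1, r), Mul(-30, Pow(r, 2))) (Function('y')(r, D) = Add(Mul(Add(4, -5), r), Mul(-30, Pow(r, 2))) = Add(Mul(-1, r), Mul(-30, Pow(r, 2))))
Mul(Function('y')(-1, -17), 106) = Mul(Mul(-1, Add(-1, Mul(-30, -1))), 106) = Mul(Mul(-1, Add(-1, 30)), 106) = Mul(Mul(-1, 29), 106) = Mul(-29, 106) = -3074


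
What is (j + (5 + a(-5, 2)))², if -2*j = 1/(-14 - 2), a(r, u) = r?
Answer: 1/1024 ≈ 0.00097656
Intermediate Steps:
j = 1/32 (j = -1/(2*(-14 - 2)) = -½/(-16) = -½*(-1/16) = 1/32 ≈ 0.031250)
(j + (5 + a(-5, 2)))² = (1/32 + (5 - 5))² = (1/32 + 0)² = (1/32)² = 1/1024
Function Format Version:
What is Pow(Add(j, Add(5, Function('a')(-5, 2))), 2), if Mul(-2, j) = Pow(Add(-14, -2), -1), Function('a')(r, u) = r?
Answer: Rational(1, 1024) ≈ 0.00097656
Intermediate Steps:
j = Rational(1, 32) (j = Mul(Rational(-1, 2), Pow(Add(-14, -2), -1)) = Mul(Rational(-1, 2), Pow(-16, -1)) = Mul(Rational(-1, 2), Rational(-1, 16)) = Rational(1, 32) ≈ 0.031250)
Pow(Add(j, Add(5, Function('a')(-5, 2))), 2) = Pow(Add(Rational(1, 32), Add(5, -5)), 2) = Pow(Add(Rational(1, 32), 0), 2) = Pow(Rational(1, 32), 2) = Rational(1, 1024)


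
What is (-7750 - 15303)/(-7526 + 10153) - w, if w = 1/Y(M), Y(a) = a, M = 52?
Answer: -1201383/136604 ≈ -8.7946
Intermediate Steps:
w = 1/52 ≈ 0.019231
(-7750 - 15303)/(-7526 + 10153) - w = (-7750 - 15303)/(-7526 + 10153) - 1*1/52 = -23053/2627 - 1/52 = -1201383/136604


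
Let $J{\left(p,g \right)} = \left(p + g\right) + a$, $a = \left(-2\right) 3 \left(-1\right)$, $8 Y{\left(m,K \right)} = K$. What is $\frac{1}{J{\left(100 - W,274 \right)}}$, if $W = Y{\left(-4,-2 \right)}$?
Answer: $\frac{4}{1521} \approx 0.0026299$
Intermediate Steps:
$Y{\left(m,K \right)} = \frac{K}{8}$
$W = - \frac{1}{4}$ ($W = \frac{1}{8} \left(-2\right) = - \frac{1}{4} \approx -0.25$)
$a = 6$ ($a = \left(-6\right) \left(-1\right) = 6$)
$J{\left(p,g \right)} = 6 + g + p$ ($J{\left(p,g \right)} = \left(p + g\right) + 6 = \left(g + p\right) + 6 = 6 + g + p$)
$\frac{1}{J{\left(100 - W,274 \right)}} = \frac{1}{6 + 274 + \left(100 - - \frac{1}{4}\right)} = \frac{1}{6 + 274 + \left(100 + \frac{1}{4}\right)} = \frac{1}{6 + 274 + \frac{401}{4}} = \frac{1}{\frac{1521}{4}} = \frac{4}{1521}$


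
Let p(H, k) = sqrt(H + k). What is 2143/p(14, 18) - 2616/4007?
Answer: -2616/4007 + 2143*sqrt(2)/8 ≈ 378.18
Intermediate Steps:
2143/p(14, 18) - 2616/4007 = 2143/(sqrt(14 + 18)) - 2616/4007 = 2143/(sqrt(32)) - 2616*1/4007 = 2143/((4*sqrt(2))) - 2616/4007 = 2143*(sqrt(2)/8) - 2616/4007 = 2143*sqrt(2)/8 - 2616/4007 = -2616/4007 + 2143*sqrt(2)/8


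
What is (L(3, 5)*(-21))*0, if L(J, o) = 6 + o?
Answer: 0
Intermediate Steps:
(L(3, 5)*(-21))*0 = ((6 + 5)*(-21))*0 = (11*(-21))*0 = -231*0 = 0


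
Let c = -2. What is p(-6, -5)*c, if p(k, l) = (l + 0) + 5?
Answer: 0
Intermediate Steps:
p(k, l) = 5 + l (p(k, l) = l + 5 = 5 + l)
p(-6, -5)*c = (5 - 5)*(-2) = 0*(-2) = 0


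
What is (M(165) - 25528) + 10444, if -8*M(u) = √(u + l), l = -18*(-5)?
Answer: -15084 - √255/8 ≈ -15086.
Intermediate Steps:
l = 90
M(u) = -√(90 + u)/8 (M(u) = -√(u + 90)/8 = -√(90 + u)/8)
(M(165) - 25528) + 10444 = (-√(90 + 165)/8 - 25528) + 10444 = (-√255/8 - 25528) + 10444 = (-25528 - √255/8) + 10444 = -15084 - √255/8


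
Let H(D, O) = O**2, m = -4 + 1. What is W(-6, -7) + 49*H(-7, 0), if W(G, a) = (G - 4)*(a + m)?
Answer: 100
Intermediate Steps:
m = -3
W(G, a) = (-4 + G)*(-3 + a) (W(G, a) = (G - 4)*(a - 3) = (-4 + G)*(-3 + a))
W(-6, -7) + 49*H(-7, 0) = (12 - 4*(-7) - 3*(-6) - 6*(-7)) + 49*0**2 = (12 + 28 + 18 + 42) + 49*0 = 100 + 0 = 100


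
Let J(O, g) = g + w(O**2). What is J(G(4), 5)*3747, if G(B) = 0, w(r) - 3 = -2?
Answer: 22482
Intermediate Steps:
w(r) = 1 (w(r) = 3 - 2 = 1)
J(O, g) = 1 + g (J(O, g) = g + 1 = 1 + g)
J(G(4), 5)*3747 = (1 + 5)*3747 = 6*3747 = 22482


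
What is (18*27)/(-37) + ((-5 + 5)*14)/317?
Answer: -486/37 ≈ -13.135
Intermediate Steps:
(18*27)/(-37) + ((-5 + 5)*14)/317 = 486*(-1/37) + (0*14)*(1/317) = -486/37 + 0*(1/317) = -486/37 + 0 = -486/37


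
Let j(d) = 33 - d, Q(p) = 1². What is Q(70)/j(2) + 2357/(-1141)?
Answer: -71926/35371 ≈ -2.0335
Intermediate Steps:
Q(p) = 1
Q(70)/j(2) + 2357/(-1141) = 1/(33 - 1*2) + 2357/(-1141) = 1/(33 - 2) + 2357*(-1/1141) = 1/31 - 2357/1141 = -71926/35371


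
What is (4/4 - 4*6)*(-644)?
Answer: 14812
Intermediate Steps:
(4/4 - 4*6)*(-644) = (4*(1/4) - 24)*(-644) = (1 - 24)*(-644) = -23*(-644) = 14812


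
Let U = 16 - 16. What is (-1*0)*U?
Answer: 0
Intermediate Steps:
U = 0
(-1*0)*U = -1*0*0 = 0*0 = 0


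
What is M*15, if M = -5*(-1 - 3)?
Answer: 300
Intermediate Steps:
M = 20 (M = -5*(-4) = 20)
M*15 = 20*15 = 300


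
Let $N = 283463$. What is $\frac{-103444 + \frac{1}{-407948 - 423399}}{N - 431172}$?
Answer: $\frac{85997859069}{122797434023} \approx 0.70032$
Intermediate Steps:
$\frac{-103444 + \frac{1}{-407948 - 423399}}{N - 431172} = \frac{-103444 + \frac{1}{-407948 - 423399}}{283463 - 431172} = \frac{-103444 + \frac{1}{-831347}}{283463 - 431172} = \frac{-103444 - \frac{1}{831347}}{283463 - 431172} = - \frac{85997859069}{831347 \left(-147709\right)} = \left(- \frac{85997859069}{831347}\right) \left(- \frac{1}{147709}\right) = \frac{85997859069}{122797434023}$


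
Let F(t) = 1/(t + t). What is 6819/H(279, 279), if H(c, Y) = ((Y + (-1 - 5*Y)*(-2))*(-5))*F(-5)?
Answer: 13638/3071 ≈ 4.4409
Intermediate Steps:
F(t) = 1/(2*t)
H(c, Y) = 1 + 11*Y/2 (H(c, Y) = ((Y + (-1 - 5*Y)*(-2))*(-5))*((1/2)/(-5)) = ((Y + (2 + 10*Y))*(-5))*((1/2)*(-1/5)) = ((2 + 11*Y)*(-5))*(-1/10) = (-10 - 55*Y)*(-1/10) = 1 + 11*Y/2)
6819/H(279, 279) = 6819/(1 + (11/2)*279) = 6819/(1 + 3069/2) = 6819/(3071/2) = 6819*(2/3071) = 13638/3071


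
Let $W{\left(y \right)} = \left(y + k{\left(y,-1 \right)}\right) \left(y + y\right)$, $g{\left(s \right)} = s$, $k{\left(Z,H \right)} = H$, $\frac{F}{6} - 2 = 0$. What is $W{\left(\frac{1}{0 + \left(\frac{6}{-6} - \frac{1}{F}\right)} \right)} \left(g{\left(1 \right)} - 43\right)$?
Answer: $- \frac{25200}{169} \approx -149.11$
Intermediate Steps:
$F = 12$ ($F = 12 + 6 \cdot 0 = 12 + 0 = 12$)
$W{\left(y \right)} = 2 y \left(-1 + y\right)$ ($W{\left(y \right)} = \left(y - 1\right) \left(y + y\right) = \left(-1 + y\right) 2 y = 2 y \left(-1 + y\right)$)
$W{\left(\frac{1}{0 + \left(\frac{6}{-6} - \frac{1}{F}\right)} \right)} \left(g{\left(1 \right)} - 43\right) = \frac{2 \left(-1 + \frac{1}{0 + \left(\frac{6}{-6} - \frac{1}{12}\right)}\right)}{0 + \left(\frac{6}{-6} - \frac{1}{12}\right)} \left(1 - 43\right) = \frac{2 \left(-1 + \frac{1}{0 + \left(6 \left(- \frac{1}{6}\right) - \frac{1}{12}\right)}\right)}{0 + \left(6 \left(- \frac{1}{6}\right) - \frac{1}{12}\right)} \left(-42\right) = \frac{2 \left(-1 + \frac{1}{0 - \frac{13}{12}}\right)}{0 - \frac{13}{12}} \left(-42\right) = \frac{2 \left(-1 + \frac{1}{- \frac{13}{12}}\right)}{- \frac{13}{12}} \left(-42\right) = 2 \left(- \frac{12}{13}\right) \left(-1 - \frac{12}{13}\right) \left(-42\right) = 2 \left(- \frac{12}{13}\right) \left(- \frac{25}{13}\right) \left(-42\right) = \frac{600}{169} \left(-42\right) = - \frac{25200}{169}$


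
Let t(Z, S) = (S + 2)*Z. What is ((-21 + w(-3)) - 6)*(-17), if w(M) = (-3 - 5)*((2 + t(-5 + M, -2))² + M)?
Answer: 595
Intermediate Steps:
t(Z, S) = Z*(2 + S) (t(Z, S) = (2 + S)*Z = Z*(2 + S))
w(M) = -32 - 8*M (w(M) = (-3 - 5)*((2 + (-5 + M)*(2 - 2))² + M) = -8*((2 + (-5 + M)*0)² + M) = -8*((2 + 0)² + M) = -8*(2² + M) = -8*(4 + M) = -32 - 8*M)
((-21 + w(-3)) - 6)*(-17) = ((-21 + (-32 - 8*(-3))) - 6)*(-17) = ((-21 + (-32 + 24)) - 6)*(-17) = ((-21 - 8) - 6)*(-17) = (-29 - 6)*(-17) = -35*(-17) = 595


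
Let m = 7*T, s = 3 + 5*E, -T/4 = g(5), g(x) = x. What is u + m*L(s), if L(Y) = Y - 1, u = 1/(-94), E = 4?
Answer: -289521/94 ≈ -3080.0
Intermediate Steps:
T = -20 (T = -4*5 = -20)
s = 23 (s = 3 + 5*4 = 3 + 20 = 23)
m = -140 (m = 7*(-20) = -140)
u = -1/94 ≈ -0.010638
L(Y) = -1 + Y
u + m*L(s) = -1/94 - 140*(-1 + 23) = -1/94 - 140*22 = -1/94 - 3080 = -289521/94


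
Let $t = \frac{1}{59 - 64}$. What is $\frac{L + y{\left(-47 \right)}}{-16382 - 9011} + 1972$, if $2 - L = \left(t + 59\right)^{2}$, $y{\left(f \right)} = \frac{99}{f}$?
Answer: $\frac{58842182917}{29836775} \approx 1972.1$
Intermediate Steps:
$t = - \frac{1}{5}$ ($t = \frac{1}{-5} = - \frac{1}{5} \approx -0.2$)
$L = - \frac{86386}{25}$ ($L = 2 - \left(- \frac{1}{5} + 59\right)^{2} = 2 - \left(\frac{294}{5}\right)^{2} = 2 - \frac{86436}{25} = - \frac{86386}{25} \approx -3455.4$)
$\frac{L + y{\left(-47 \right)}}{-16382 - 9011} + 1972 = \frac{- \frac{86386}{25} + \frac{99}{-47}}{-16382 - 9011} + 1972 = \frac{- \frac{86386}{25} + 99 \left(- \frac{1}{47}\right)}{-25393} + 1972 = \left(- \frac{86386}{25} - \frac{99}{47}\right) \left(- \frac{1}{25393}\right) + 1972 = \left(- \frac{4062617}{1175}\right) \left(- \frac{1}{25393}\right) + 1972 = \frac{4062617}{29836775} + 1972 = \frac{58842182917}{29836775}$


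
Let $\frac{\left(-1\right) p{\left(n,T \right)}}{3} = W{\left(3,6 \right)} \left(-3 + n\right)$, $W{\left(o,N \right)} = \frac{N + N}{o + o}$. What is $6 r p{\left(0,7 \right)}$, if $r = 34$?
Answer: $3672$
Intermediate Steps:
$W{\left(o,N \right)} = \frac{N}{o}$ ($W{\left(o,N \right)} = \frac{2 N}{2 o} = 2 N \frac{1}{2 o} = \frac{N}{o}$)
$p{\left(n,T \right)} = 18 - 6 n$ ($p{\left(n,T \right)} = - 3 \cdot \frac{6}{3} \left(-3 + n\right) = - 3 \cdot 6 \cdot \frac{1}{3} \left(-3 + n\right) = - 3 \cdot 2 \left(-3 + n\right) = - 3 \left(-6 + 2 n\right) = 18 - 6 n$)
$6 r p{\left(0,7 \right)} = 6 \cdot 34 \left(18 - 0\right) = 204 \left(18 + 0\right) = 204 \cdot 18 = 3672$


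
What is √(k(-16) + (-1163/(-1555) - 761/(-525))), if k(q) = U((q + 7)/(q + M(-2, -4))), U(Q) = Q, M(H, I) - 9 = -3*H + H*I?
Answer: √972211191/32655 ≈ 0.95484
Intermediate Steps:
M(H, I) = 9 - 3*H + H*I (M(H, I) = 9 + (-3*H + H*I) = 9 - 3*H + H*I)
k(q) = (7 + q)/(23 + q) (k(q) = (q + 7)/(q + (9 - 3*(-2) - 2*(-4))) = (7 + q)/(q + (9 + 6 + 8)) = (7 + q)/(q + 23) = (7 + q)/(23 + q))
√(k(-16) + (-1163/(-1555) - 761/(-525))) = √((7 - 16)/(23 - 16) + (-1163/(-1555) - 761/(-525))) = √(-9/7 + (-1163*(-1/1555) - 761*(-1/525))) = √((⅐)*(-9) + (1163/1555 + 761/525)) = √(-9/7 + 358786/163275) = √(148861/163275) = √972211191/32655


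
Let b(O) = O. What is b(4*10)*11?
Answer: 440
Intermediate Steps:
b(4*10)*11 = (4*10)*11 = 40*11 = 440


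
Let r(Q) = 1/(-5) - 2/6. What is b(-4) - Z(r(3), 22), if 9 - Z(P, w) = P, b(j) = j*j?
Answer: 97/15 ≈ 6.4667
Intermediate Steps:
b(j) = j²
r(Q) = -8/15 (r(Q) = 1*(-⅕) - 2*⅙ = -⅕ - ⅓ = -8/15)
Z(P, w) = 9 - P
b(-4) - Z(r(3), 22) = (-4)² - (9 - 1*(-8/15)) = 16 - (9 + 8/15) = 16 - 1*143/15 = 16 - 143/15 = 97/15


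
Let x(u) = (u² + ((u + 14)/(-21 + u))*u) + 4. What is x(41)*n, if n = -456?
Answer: -819774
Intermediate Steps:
x(u) = 4 + u² + u*(14 + u)/(-21 + u) (x(u) = (u² + ((14 + u)/(-21 + u))*u) + 4 = (u² + u*(14 + u)/(-21 + u)) + 4 = 4 + u² + u*(14 + u)/(-21 + u))
x(41)*n = ((-84 + 41³ - 20*41² + 18*41)/(-21 + 41))*(-456) = ((-84 + 68921 - 20*1681 + 738)/20)*(-456) = ((-84 + 68921 - 33620 + 738)/20)*(-456) = ((1/20)*35955)*(-456) = (7191/4)*(-456) = -819774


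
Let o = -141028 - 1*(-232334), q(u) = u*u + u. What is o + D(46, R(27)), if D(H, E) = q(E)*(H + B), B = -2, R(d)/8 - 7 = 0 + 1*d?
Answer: 3358570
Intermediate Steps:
R(d) = 56 + 8*d (R(d) = 56 + 8*(0 + 1*d) = 56 + 8*(0 + d) = 56 + 8*d)
q(u) = u + u**2 (q(u) = u**2 + u = u + u**2)
D(H, E) = E*(1 + E)*(-2 + H) (D(H, E) = (E*(1 + E))*(H - 2) = (E*(1 + E))*(-2 + H) = E*(1 + E)*(-2 + H))
o = 91306 (o = -141028 + 232334 = 91306)
o + D(46, R(27)) = 91306 + (56 + 8*27)*(1 + (56 + 8*27))*(-2 + 46) = 91306 + (56 + 216)*(1 + (56 + 216))*44 = 91306 + 272*(1 + 272)*44 = 91306 + 272*273*44 = 91306 + 3267264 = 3358570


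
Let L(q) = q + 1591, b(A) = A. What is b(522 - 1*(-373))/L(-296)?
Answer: 179/259 ≈ 0.69112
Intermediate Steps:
L(q) = 1591 + q
b(522 - 1*(-373))/L(-296) = (522 - 1*(-373))/(1591 - 296) = (522 + 373)/1295 = 895*(1/1295) = 179/259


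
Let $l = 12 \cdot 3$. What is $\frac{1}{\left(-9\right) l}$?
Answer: $- \frac{1}{324} \approx -0.0030864$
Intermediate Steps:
$l = 36$
$\frac{1}{\left(-9\right) l} = \frac{1}{\left(-9\right) 36} = \frac{1}{-324} = - \frac{1}{324}$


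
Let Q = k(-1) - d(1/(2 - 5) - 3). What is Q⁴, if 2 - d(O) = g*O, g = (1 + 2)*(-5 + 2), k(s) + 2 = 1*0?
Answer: 456976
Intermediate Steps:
k(s) = -2 (k(s) = -2 + 1*0 = -2 + 0 = -2)
g = -9 (g = 3*(-3) = -9)
d(O) = 2 + 9*O (d(O) = 2 - (-9)*O = 2 + 9*O)
Q = 26 (Q = -2 - (2 + 9*(1/(2 - 5) - 3)) = -2 - (2 + 9*(1/(-3) - 3)) = -2 - (2 + 9*(-⅓ - 3)) = -2 - (2 + 9*(-10/3)) = -2 - (2 - 30) = -2 - 1*(-28) = -2 + 28 = 26)
Q⁴ = 26⁴ = 456976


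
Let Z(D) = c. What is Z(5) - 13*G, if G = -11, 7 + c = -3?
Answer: 133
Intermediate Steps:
c = -10 (c = -7 - 3 = -10)
Z(D) = -10
Z(5) - 13*G = -10 - 13*(-11) = -10 + 143 = 133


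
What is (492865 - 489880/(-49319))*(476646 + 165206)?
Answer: 47136561451980/149 ≈ 3.1635e+11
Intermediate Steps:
(492865 - 489880/(-49319))*(476646 + 165206) = (492865 - 489880*(-1/49319))*641852 = (492865 + 1480/149)*641852 = (73438365/149)*641852 = 47136561451980/149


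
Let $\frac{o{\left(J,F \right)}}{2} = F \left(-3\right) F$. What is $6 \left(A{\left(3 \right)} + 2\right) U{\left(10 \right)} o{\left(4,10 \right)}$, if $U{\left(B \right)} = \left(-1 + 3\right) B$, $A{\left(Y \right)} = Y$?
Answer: $-360000$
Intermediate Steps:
$o{\left(J,F \right)} = - 6 F^{2}$ ($o{\left(J,F \right)} = 2 F \left(-3\right) F = 2 - 3 F F = 2 \left(- 3 F^{2}\right) = - 6 F^{2}$)
$U{\left(B \right)} = 2 B$
$6 \left(A{\left(3 \right)} + 2\right) U{\left(10 \right)} o{\left(4,10 \right)} = 6 \left(3 + 2\right) 2 \cdot 10 \left(- 6 \cdot 10^{2}\right) = 6 \cdot 5 \cdot 20 \left(\left(-6\right) 100\right) = 30 \cdot 20 \left(-600\right) = 600 \left(-600\right) = -360000$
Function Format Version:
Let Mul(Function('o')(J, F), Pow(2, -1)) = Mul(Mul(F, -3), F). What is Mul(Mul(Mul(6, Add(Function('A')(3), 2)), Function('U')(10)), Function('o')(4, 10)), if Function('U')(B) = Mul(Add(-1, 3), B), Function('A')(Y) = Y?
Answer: -360000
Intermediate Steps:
Function('o')(J, F) = Mul(-6, Pow(F, 2)) (Function('o')(J, F) = Mul(2, Mul(Mul(F, -3), F)) = Mul(2, Mul(Mul(-3, F), F)) = Mul(2, Mul(-3, Pow(F, 2))) = Mul(-6, Pow(F, 2)))
Function('U')(B) = Mul(2, B)
Mul(Mul(Mul(6, Add(Function('A')(3), 2)), Function('U')(10)), Function('o')(4, 10)) = Mul(Mul(Mul(6, Add(3, 2)), Mul(2, 10)), Mul(-6, Pow(10, 2))) = Mul(Mul(Mul(6, 5), 20), Mul(-6, 100)) = Mul(Mul(30, 20), -600) = Mul(600, -600) = -360000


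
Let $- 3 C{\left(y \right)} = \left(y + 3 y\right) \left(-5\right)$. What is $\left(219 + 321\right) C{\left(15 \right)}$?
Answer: $54000$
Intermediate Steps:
$C{\left(y \right)} = \frac{20 y}{3}$ ($C{\left(y \right)} = - \frac{\left(y + 3 y\right) \left(-5\right)}{3} = - \frac{4 y \left(-5\right)}{3} = - \frac{\left(-20\right) y}{3} = \frac{20 y}{3}$)
$\left(219 + 321\right) C{\left(15 \right)} = \left(219 + 321\right) \frac{20}{3} \cdot 15 = 540 \cdot 100 = 54000$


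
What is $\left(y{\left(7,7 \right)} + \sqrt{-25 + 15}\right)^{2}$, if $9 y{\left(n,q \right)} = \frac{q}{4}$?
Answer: $- \frac{12911}{1296} + \frac{7 i \sqrt{10}}{18} \approx -9.9622 + 1.2298 i$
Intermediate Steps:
$y{\left(n,q \right)} = \frac{q}{36}$ ($y{\left(n,q \right)} = \frac{q \frac{1}{4}}{9} = \frac{\frac{1}{4} q}{9} = \frac{q}{36}$)
$\left(y{\left(7,7 \right)} + \sqrt{-25 + 15}\right)^{2} = \left(\frac{1}{36} \cdot 7 + \sqrt{-25 + 15}\right)^{2} = \left(\frac{7}{36} + \sqrt{-10}\right)^{2} = \left(\frac{7}{36} + i \sqrt{10}\right)^{2}$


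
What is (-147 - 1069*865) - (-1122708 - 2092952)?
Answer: 2290828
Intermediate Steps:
(-147 - 1069*865) - (-1122708 - 2092952) = (-147 - 924685) - 1*(-3215660) = -924832 + 3215660 = 2290828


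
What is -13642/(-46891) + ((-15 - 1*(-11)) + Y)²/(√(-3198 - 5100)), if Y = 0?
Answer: 13642/46891 - 8*I*√922/1383 ≈ 0.29093 - 0.17564*I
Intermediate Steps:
-13642/(-46891) + ((-15 - 1*(-11)) + Y)²/(√(-3198 - 5100)) = -13642/(-46891) + ((-15 - 1*(-11)) + 0)²/(√(-3198 - 5100)) = -13642*(-1/46891) + ((-15 + 11) + 0)²/(√(-8298)) = 13642/46891 + (-4 + 0)²/((3*I*√922)) = 13642/46891 + (-4)²*(-I*√922/2766) = 13642/46891 + 16*(-I*√922/2766) = 13642/46891 - 8*I*√922/1383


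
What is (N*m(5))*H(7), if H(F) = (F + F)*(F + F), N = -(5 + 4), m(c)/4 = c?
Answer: -35280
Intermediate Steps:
m(c) = 4*c
N = -9 (N = -1*9 = -9)
H(F) = 4*F**2 (H(F) = (2*F)*(2*F) = 4*F**2)
(N*m(5))*H(7) = (-36*5)*(4*7**2) = (-9*20)*(4*49) = -180*196 = -35280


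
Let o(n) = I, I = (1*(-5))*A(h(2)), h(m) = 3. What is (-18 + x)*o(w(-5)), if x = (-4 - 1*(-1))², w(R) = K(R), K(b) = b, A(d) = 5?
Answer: 225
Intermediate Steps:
w(R) = R
x = 9 (x = (-4 + 1)² = (-3)² = 9)
I = -25 (I = (1*(-5))*5 = -5*5 = -25)
o(n) = -25
(-18 + x)*o(w(-5)) = (-18 + 9)*(-25) = -9*(-25) = 225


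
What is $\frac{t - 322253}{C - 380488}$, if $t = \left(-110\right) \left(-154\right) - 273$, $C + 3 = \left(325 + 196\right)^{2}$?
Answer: $\frac{50931}{18175} \approx 2.8023$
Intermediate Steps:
$C = 271438$ ($C = -3 + \left(325 + 196\right)^{2} = -3 + 521^{2} = -3 + 271441 = 271438$)
$t = 16667$ ($t = 16940 - 273 = 16667$)
$\frac{t - 322253}{C - 380488} = \frac{16667 - 322253}{271438 - 380488} = - \frac{305586}{-109050} = \left(-305586\right) \left(- \frac{1}{109050}\right) = \frac{50931}{18175}$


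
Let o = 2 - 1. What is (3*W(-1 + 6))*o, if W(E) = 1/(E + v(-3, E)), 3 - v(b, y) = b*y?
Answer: 3/23 ≈ 0.13043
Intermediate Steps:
o = 1
v(b, y) = 3 - b*y
W(E) = 1/(3 + 4*E) (W(E) = 1/(E + (3 - 1*(-3)*E)) = 1/(E + (3 + 3*E)) = 1/(3 + 4*E))
(3*W(-1 + 6))*o = (3/(3 + 4*(-1 + 6)))*1 = (3/(3 + 4*5))*1 = (3/(3 + 20))*1 = (3/23)*1 = 3/23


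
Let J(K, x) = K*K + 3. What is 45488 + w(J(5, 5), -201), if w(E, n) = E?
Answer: 45516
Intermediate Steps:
J(K, x) = 3 + K² (J(K, x) = K² + 3 = 3 + K²)
45488 + w(J(5, 5), -201) = 45488 + (3 + 5²) = 45488 + (3 + 25) = 45488 + 28 = 45516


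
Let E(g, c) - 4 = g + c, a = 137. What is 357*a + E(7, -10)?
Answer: 48910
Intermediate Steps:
E(g, c) = 4 + c + g (E(g, c) = 4 + (g + c) = 4 + (c + g) = 4 + c + g)
357*a + E(7, -10) = 357*137 + (4 - 10 + 7) = 48909 + 1 = 48910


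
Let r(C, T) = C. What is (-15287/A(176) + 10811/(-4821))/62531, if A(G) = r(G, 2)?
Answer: -75601363/53057303376 ≈ -0.0014249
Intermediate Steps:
A(G) = G
(-15287/A(176) + 10811/(-4821))/62531 = (-15287/176 + 10811/(-4821))/62531 = (-15287*1/176 + 10811*(-1/4821))*(1/62531) = (-15287/176 - 10811/4821)*(1/62531) = -75601363/848496*1/62531 = -75601363/53057303376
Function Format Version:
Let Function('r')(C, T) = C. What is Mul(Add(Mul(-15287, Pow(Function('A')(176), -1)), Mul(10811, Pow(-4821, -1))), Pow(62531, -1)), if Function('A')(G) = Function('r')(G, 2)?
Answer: Rational(-75601363, 53057303376) ≈ -0.0014249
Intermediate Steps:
Function('A')(G) = G
Mul(Add(Mul(-15287, Pow(Function('A')(176), -1)), Mul(10811, Pow(-4821, -1))), Pow(62531, -1)) = Mul(Add(Mul(-15287, Pow(176, -1)), Mul(10811, Pow(-4821, -1))), Pow(62531, -1)) = Mul(Add(Mul(-15287, Rational(1, 176)), Mul(10811, Rational(-1, 4821))), Rational(1, 62531)) = Mul(Add(Rational(-15287, 176), Rational(-10811, 4821)), Rational(1, 62531)) = Mul(Rational(-75601363, 848496), Rational(1, 62531)) = Rational(-75601363, 53057303376)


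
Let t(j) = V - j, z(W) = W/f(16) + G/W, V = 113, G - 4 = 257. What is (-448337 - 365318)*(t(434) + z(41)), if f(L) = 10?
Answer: 20718748189/82 ≈ 2.5267e+8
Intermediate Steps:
G = 261 (G = 4 + 257 = 261)
z(W) = 261/W + W/10 (z(W) = W/10 + 261/W = 261/W + W/10)
t(j) = 113 - j
(-448337 - 365318)*(t(434) + z(41)) = (-448337 - 365318)*((113 - 1*434) + (261/41 + (⅒)*41)) = -813655*((113 - 434) + (261*(1/41) + 41/10)) = -813655*(-321 + (261/41 + 41/10)) = -813655*(-321 + 4291/410) = -813655*(-127319/410) = 20718748189/82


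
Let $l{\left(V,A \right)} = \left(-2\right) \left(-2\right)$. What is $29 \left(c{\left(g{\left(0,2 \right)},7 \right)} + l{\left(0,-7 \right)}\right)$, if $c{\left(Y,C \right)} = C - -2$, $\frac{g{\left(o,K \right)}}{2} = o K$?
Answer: $377$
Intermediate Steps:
$l{\left(V,A \right)} = 4$
$g{\left(o,K \right)} = 2 K o$ ($g{\left(o,K \right)} = 2 o K = 2 K o$)
$c{\left(Y,C \right)} = 2 + C$ ($c{\left(Y,C \right)} = C + 2 = 2 + C$)
$29 \left(c{\left(g{\left(0,2 \right)},7 \right)} + l{\left(0,-7 \right)}\right) = 29 \left(\left(2 + 7\right) + 4\right) = 29 \left(9 + 4\right) = 29 \cdot 13 = 377$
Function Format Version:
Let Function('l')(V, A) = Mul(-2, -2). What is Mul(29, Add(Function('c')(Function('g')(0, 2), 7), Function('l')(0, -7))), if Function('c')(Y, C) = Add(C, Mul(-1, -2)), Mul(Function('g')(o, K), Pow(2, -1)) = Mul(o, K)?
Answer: 377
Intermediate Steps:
Function('l')(V, A) = 4
Function('g')(o, K) = Mul(2, K, o) (Function('g')(o, K) = Mul(2, Mul(o, K)) = Mul(2, Mul(K, o)) = Mul(2, K, o))
Function('c')(Y, C) = Add(2, C) (Function('c')(Y, C) = Add(C, 2) = Add(2, C))
Mul(29, Add(Function('c')(Function('g')(0, 2), 7), Function('l')(0, -7))) = Mul(29, Add(Add(2, 7), 4)) = Mul(29, Add(9, 4)) = Mul(29, 13) = 377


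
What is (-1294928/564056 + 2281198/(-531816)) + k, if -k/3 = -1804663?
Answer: 101503374483577063/18748375356 ≈ 5.4140e+6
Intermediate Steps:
k = 5413989 (k = -3*(-1804663) = 5413989)
(-1294928/564056 + 2281198/(-531816)) + k = (-1294928/564056 + 2281198/(-531816)) + 5413989 = (-1294928*1/564056 + 2281198*(-1/531816)) + 5413989 = (-161866/70507 - 1140599/265908) + 5413989 = -123461678021/18748375356 + 5413989 = 101503374483577063/18748375356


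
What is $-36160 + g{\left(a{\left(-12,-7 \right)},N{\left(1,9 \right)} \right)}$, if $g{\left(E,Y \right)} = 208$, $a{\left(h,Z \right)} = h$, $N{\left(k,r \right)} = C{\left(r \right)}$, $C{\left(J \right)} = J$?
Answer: $-35952$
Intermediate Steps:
$N{\left(k,r \right)} = r$
$-36160 + g{\left(a{\left(-12,-7 \right)},N{\left(1,9 \right)} \right)} = -36160 + 208 = -35952$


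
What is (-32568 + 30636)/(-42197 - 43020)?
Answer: 1932/85217 ≈ 0.022672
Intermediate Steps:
(-32568 + 30636)/(-42197 - 43020) = -1932/(-85217) = -1932*(-1/85217) = 1932/85217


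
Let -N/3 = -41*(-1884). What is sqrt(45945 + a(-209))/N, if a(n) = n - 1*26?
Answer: -sqrt(45710)/231732 ≈ -0.00092261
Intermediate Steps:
a(n) = -26 + n (a(n) = n - 26 = -26 + n)
N = -231732 (N = -(-123)*(-1884) = -3*77244 = -231732)
sqrt(45945 + a(-209))/N = sqrt(45945 + (-26 - 209))/(-231732) = sqrt(45945 - 235)*(-1/231732) = sqrt(45710)*(-1/231732) = -sqrt(45710)/231732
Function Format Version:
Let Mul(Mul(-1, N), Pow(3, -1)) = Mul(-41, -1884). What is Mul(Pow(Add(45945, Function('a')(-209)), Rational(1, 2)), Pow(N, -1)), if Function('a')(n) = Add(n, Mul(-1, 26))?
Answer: Mul(Rational(-1, 231732), Pow(45710, Rational(1, 2))) ≈ -0.00092261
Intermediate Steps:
Function('a')(n) = Add(-26, n) (Function('a')(n) = Add(n, -26) = Add(-26, n))
N = -231732 (N = Mul(-3, Mul(-41, -1884)) = Mul(-3, 77244) = -231732)
Mul(Pow(Add(45945, Function('a')(-209)), Rational(1, 2)), Pow(N, -1)) = Mul(Pow(Add(45945, Add(-26, -209)), Rational(1, 2)), Pow(-231732, -1)) = Mul(Pow(Add(45945, -235), Rational(1, 2)), Rational(-1, 231732)) = Mul(Pow(45710, Rational(1, 2)), Rational(-1, 231732)) = Mul(Rational(-1, 231732), Pow(45710, Rational(1, 2)))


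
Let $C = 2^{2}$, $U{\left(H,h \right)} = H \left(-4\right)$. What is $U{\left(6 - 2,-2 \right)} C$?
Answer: $-64$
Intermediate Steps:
$U{\left(H,h \right)} = - 4 H$
$C = 4$
$U{\left(6 - 2,-2 \right)} C = - 4 \left(6 - 2\right) 4 = \left(-4\right) 4 \cdot 4 = \left(-16\right) 4 = -64$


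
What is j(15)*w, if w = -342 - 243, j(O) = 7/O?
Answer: -273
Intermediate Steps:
w = -585
j(15)*w = (7/15)*(-585) = -273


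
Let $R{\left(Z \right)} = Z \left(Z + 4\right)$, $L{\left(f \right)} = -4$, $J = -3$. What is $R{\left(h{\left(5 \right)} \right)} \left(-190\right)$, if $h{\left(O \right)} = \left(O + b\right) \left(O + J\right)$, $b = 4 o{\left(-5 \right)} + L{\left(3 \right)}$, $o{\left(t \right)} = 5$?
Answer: $-367080$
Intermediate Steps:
$b = 16$ ($b = 4 \cdot 5 - 4 = 20 - 4 = 16$)
$h{\left(O \right)} = \left(-3 + O\right) \left(16 + O\right)$ ($h{\left(O \right)} = \left(O + 16\right) \left(O - 3\right) = \left(16 + O\right) \left(-3 + O\right) = \left(-3 + O\right) \left(16 + O\right)$)
$R{\left(Z \right)} = Z \left(4 + Z\right)$
$R{\left(h{\left(5 \right)} \right)} \left(-190\right) = \left(-48 + 5^{2} + 13 \cdot 5\right) \left(4 + \left(-48 + 5^{2} + 13 \cdot 5\right)\right) \left(-190\right) = \left(-48 + 25 + 65\right) \left(4 + \left(-48 + 25 + 65\right)\right) \left(-190\right) = 42 \left(4 + 42\right) \left(-190\right) = 42 \cdot 46 \left(-190\right) = 1932 \left(-190\right) = -367080$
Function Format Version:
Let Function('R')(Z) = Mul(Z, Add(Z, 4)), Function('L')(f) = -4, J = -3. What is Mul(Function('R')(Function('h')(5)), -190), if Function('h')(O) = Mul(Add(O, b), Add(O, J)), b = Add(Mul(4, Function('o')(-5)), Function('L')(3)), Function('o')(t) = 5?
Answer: -367080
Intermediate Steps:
b = 16 (b = Add(Mul(4, 5), -4) = Add(20, -4) = 16)
Function('h')(O) = Mul(Add(-3, O), Add(16, O)) (Function('h')(O) = Mul(Add(O, 16), Add(O, -3)) = Mul(Add(16, O), Add(-3, O)) = Mul(Add(-3, O), Add(16, O)))
Function('R')(Z) = Mul(Z, Add(4, Z))
Mul(Function('R')(Function('h')(5)), -190) = Mul(Mul(Add(-48, Pow(5, 2), Mul(13, 5)), Add(4, Add(-48, Pow(5, 2), Mul(13, 5)))), -190) = Mul(Mul(Add(-48, 25, 65), Add(4, Add(-48, 25, 65))), -190) = Mul(Mul(42, Add(4, 42)), -190) = Mul(Mul(42, 46), -190) = Mul(1932, -190) = -367080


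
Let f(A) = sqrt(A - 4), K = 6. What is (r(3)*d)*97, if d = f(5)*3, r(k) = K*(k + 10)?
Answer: 22698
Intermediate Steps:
r(k) = 60 + 6*k (r(k) = 6*(k + 10) = 6*(10 + k) = 60 + 6*k)
f(A) = sqrt(-4 + A)
d = 3 (d = sqrt(-4 + 5)*3 = sqrt(1)*3 = 1*3 = 3)
(r(3)*d)*97 = ((60 + 6*3)*3)*97 = ((60 + 18)*3)*97 = (78*3)*97 = 234*97 = 22698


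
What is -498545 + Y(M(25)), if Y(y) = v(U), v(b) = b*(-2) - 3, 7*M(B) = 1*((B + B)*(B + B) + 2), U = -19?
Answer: -498510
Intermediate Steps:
M(B) = 2/7 + 4*B²/7 (M(B) = (1*((B + B)*(B + B) + 2))/7 = (1*((2*B)*(2*B) + 2))/7 = (1*(4*B² + 2))/7 = (1*(2 + 4*B²))/7 = (2 + 4*B²)/7 = 2/7 + 4*B²/7)
v(b) = -3 - 2*b (v(b) = -2*b - 3 = -3 - 2*b)
Y(y) = 35 (Y(y) = -3 - 2*(-19) = -3 + 38 = 35)
-498545 + Y(M(25)) = -498545 + 35 = -498510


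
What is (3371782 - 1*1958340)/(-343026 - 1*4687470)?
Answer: -706721/2515248 ≈ -0.28097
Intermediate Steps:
(3371782 - 1*1958340)/(-343026 - 1*4687470) = (3371782 - 1958340)/(-343026 - 4687470) = 1413442/(-5030496) = 1413442*(-1/5030496) = -706721/2515248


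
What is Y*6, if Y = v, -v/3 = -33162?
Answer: 596916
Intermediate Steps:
v = 99486 (v = -3*(-33162) = 99486)
Y = 99486
Y*6 = 99486*6 = 596916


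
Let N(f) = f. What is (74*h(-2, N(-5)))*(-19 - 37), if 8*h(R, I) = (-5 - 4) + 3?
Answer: 3108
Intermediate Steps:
h(R, I) = -¾ (h(R, I) = ((-5 - 4) + 3)/8 = (-9 + 3)/8 = (⅛)*(-6) = -¾)
(74*h(-2, N(-5)))*(-19 - 37) = (74*(-¾))*(-19 - 37) = -111/2*(-56) = 3108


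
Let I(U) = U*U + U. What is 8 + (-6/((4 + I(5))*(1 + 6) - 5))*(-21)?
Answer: 1990/233 ≈ 8.5408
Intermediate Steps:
I(U) = U + U**2 (I(U) = U**2 + U = U + U**2)
8 + (-6/((4 + I(5))*(1 + 6) - 5))*(-21) = 8 + (-6/((4 + 5*(1 + 5))*(1 + 6) - 5))*(-21) = 8 + (-6/((4 + 5*6)*7 - 5))*(-21) = 8 + (-6/((4 + 30)*7 - 5))*(-21) = 8 + (-6/(34*7 - 5))*(-21) = 8 + (-6/(238 - 5))*(-21) = 8 + (-6/233)*(-21) = 8 + ((1/233)*(-6))*(-21) = 8 - 6/233*(-21) = 8 + 126/233 = 1990/233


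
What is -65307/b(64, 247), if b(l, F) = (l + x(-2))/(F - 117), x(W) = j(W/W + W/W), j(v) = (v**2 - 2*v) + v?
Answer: -128635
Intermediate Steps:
j(v) = v**2 - v
x(W) = 2 (x(W) = (W/W + W/W)*(-1 + (W/W + W/W)) = (1 + 1)*(-1 + (1 + 1)) = 2*(-1 + 2) = 2*1 = 2)
b(l, F) = (2 + l)/(-117 + F) (b(l, F) = (l + 2)/(F - 117) = (2 + l)/(-117 + F))
-65307/b(64, 247) = -65307*(-117 + 247)/(2 + 64) = -65307/(66/130) = -65307/((1/130)*66) = -65307/33/65 = -65307*65/33 = -128635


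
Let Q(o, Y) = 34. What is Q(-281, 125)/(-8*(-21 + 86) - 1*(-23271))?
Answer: 34/22751 ≈ 0.0014944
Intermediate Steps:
Q(-281, 125)/(-8*(-21 + 86) - 1*(-23271)) = 34/(-8*(-21 + 86) - 1*(-23271)) = 34/(-8*65 + 23271) = 34/(-520 + 23271) = 34/22751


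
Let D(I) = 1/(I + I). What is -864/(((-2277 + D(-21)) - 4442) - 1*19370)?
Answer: 36288/1095739 ≈ 0.033117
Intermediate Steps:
D(I) = 1/(2*I)
-864/(((-2277 + D(-21)) - 4442) - 1*19370) = -864/(((-2277 + (½)/(-21)) - 4442) - 1*19370) = -864/(((-2277 + (½)*(-1/21)) - 4442) - 19370) = -864/(((-2277 - 1/42) - 4442) - 19370) = -864/((-95635/42 - 4442) - 19370) = -864/(-282199/42 - 19370) = -864/(-1095739/42) = -864*(-42/1095739) = 36288/1095739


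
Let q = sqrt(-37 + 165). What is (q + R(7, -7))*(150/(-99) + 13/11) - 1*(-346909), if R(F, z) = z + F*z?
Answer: 1040783/3 - 8*sqrt(2)/3 ≈ 3.4692e+5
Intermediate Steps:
q = 8*sqrt(2) (q = sqrt(128) = 8*sqrt(2) ≈ 11.314)
(q + R(7, -7))*(150/(-99) + 13/11) - 1*(-346909) = (8*sqrt(2) - 7*(1 + 7))*(150/(-99) + 13/11) - 1*(-346909) = (8*sqrt(2) - 7*8)*(150*(-1/99) + 13*(1/11)) + 346909 = (8*sqrt(2) - 56)*(-50/33 + 13/11) + 346909 = (-56 + 8*sqrt(2))*(-1/3) + 346909 = (56/3 - 8*sqrt(2)/3) + 346909 = 1040783/3 - 8*sqrt(2)/3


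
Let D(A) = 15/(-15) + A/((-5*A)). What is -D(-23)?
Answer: 6/5 ≈ 1.2000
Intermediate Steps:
D(A) = -6/5 (D(A) = 15*(-1/15) + A*(-1/(5*A)) = -1 - ⅕ = -6/5)
-D(-23) = -1*(-6/5) = 6/5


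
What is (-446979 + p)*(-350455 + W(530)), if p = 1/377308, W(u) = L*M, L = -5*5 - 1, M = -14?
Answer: 59042410422330321/377308 ≈ 1.5648e+11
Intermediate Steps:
L = -26 (L = -25 - 1 = -26)
W(u) = 364 (W(u) = -26*(-14) = 364)
p = 1/377308 ≈ 2.6504e-6
(-446979 + p)*(-350455 + W(530)) = (-446979 + 1/377308)*(-350455 + 364) = -168648752531/377308*(-350091) = 59042410422330321/377308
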